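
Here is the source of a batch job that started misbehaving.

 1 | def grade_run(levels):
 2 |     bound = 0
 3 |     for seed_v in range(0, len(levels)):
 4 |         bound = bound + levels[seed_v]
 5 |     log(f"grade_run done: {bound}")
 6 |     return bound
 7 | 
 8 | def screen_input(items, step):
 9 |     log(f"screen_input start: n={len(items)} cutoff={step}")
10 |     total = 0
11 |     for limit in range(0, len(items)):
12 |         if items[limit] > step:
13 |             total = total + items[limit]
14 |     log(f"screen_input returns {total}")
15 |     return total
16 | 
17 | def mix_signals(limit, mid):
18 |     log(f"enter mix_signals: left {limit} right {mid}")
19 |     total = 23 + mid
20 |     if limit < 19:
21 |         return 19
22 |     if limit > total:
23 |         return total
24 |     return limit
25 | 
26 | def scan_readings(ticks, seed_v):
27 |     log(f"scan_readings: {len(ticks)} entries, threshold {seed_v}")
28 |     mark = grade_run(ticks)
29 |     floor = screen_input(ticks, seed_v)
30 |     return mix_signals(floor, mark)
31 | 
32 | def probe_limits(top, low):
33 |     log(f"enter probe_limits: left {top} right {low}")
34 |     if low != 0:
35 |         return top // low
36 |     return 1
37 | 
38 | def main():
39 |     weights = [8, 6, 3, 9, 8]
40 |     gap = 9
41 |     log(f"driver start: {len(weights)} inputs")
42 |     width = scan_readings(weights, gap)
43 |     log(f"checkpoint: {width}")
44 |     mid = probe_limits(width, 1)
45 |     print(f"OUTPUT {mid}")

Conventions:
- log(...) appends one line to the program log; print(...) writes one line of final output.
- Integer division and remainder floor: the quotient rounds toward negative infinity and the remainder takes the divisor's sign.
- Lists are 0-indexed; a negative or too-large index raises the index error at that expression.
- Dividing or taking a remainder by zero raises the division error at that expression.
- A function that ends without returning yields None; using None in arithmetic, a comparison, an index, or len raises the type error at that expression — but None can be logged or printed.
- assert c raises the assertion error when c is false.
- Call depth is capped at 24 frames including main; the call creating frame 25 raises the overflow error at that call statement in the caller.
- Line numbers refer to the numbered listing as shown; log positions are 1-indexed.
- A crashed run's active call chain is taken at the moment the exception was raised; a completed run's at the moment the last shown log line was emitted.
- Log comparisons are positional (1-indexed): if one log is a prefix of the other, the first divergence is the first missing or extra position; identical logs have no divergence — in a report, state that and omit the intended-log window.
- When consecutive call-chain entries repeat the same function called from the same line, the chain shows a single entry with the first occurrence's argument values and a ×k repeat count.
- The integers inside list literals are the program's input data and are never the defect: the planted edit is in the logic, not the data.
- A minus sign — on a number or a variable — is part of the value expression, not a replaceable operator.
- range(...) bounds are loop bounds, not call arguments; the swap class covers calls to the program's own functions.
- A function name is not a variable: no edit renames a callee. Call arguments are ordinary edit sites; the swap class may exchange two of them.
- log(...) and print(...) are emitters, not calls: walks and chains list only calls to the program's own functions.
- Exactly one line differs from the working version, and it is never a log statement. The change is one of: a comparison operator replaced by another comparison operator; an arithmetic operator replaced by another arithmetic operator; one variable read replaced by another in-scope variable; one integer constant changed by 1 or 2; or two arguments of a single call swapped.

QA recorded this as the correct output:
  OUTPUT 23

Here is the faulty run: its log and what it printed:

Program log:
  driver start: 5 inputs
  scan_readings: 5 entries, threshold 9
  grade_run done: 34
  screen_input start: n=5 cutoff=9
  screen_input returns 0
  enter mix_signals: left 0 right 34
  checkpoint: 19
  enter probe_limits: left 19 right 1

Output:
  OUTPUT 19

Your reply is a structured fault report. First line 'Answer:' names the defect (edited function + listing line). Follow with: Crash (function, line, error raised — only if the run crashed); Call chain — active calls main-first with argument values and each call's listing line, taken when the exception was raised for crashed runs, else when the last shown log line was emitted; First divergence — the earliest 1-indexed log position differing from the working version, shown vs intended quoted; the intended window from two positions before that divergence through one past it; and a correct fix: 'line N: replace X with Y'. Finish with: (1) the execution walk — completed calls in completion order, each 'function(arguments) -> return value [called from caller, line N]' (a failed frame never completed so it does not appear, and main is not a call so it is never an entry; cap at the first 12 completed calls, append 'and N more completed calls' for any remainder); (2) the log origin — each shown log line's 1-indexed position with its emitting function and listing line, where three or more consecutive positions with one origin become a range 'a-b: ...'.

Answer: the defect is in scan_readings at line 30.
Key fact: At log position 6 the runs split — shown 'enter mix_signals: left 0 right 34', but the working version logs 'enter mix_signals: left 34 right 0'.
Call chain: main -> probe_limits(19, 1) (called at line 44).
First divergence: position 6 — the shown line 'enter mix_signals: left 0 right 34' should read 'enter mix_signals: left 34 right 0'.
Intended log window:
  4: screen_input start: n=5 cutoff=9
  5: screen_input returns 0
  6: enter mix_signals: left 34 right 0
  7: checkpoint: 23
Execution walk:
  grade_run([8, 6, 3, 9, 8]) -> 34  [called from scan_readings, line 28]
  screen_input([8, 6, 3, 9, 8], 9) -> 0  [called from scan_readings, line 29]
  mix_signals(0, 34) -> 19  [called from scan_readings, line 30]
  scan_readings([8, 6, 3, 9, 8], 9) -> 19  [called from main, line 42]
  probe_limits(19, 1) -> 19  [called from main, line 44]
Origin of each log line:
  1: from main, line 41
  2: from scan_readings, line 27
  3: from grade_run, line 5
  4: from screen_input, line 9
  5: from screen_input, line 14
  6: from mix_signals, line 18
  7: from main, line 43
  8: from probe_limits, line 33
A correct fix: line 30: replace `mix_signals(floor, mark)` with `mix_signals(mark, floor)`.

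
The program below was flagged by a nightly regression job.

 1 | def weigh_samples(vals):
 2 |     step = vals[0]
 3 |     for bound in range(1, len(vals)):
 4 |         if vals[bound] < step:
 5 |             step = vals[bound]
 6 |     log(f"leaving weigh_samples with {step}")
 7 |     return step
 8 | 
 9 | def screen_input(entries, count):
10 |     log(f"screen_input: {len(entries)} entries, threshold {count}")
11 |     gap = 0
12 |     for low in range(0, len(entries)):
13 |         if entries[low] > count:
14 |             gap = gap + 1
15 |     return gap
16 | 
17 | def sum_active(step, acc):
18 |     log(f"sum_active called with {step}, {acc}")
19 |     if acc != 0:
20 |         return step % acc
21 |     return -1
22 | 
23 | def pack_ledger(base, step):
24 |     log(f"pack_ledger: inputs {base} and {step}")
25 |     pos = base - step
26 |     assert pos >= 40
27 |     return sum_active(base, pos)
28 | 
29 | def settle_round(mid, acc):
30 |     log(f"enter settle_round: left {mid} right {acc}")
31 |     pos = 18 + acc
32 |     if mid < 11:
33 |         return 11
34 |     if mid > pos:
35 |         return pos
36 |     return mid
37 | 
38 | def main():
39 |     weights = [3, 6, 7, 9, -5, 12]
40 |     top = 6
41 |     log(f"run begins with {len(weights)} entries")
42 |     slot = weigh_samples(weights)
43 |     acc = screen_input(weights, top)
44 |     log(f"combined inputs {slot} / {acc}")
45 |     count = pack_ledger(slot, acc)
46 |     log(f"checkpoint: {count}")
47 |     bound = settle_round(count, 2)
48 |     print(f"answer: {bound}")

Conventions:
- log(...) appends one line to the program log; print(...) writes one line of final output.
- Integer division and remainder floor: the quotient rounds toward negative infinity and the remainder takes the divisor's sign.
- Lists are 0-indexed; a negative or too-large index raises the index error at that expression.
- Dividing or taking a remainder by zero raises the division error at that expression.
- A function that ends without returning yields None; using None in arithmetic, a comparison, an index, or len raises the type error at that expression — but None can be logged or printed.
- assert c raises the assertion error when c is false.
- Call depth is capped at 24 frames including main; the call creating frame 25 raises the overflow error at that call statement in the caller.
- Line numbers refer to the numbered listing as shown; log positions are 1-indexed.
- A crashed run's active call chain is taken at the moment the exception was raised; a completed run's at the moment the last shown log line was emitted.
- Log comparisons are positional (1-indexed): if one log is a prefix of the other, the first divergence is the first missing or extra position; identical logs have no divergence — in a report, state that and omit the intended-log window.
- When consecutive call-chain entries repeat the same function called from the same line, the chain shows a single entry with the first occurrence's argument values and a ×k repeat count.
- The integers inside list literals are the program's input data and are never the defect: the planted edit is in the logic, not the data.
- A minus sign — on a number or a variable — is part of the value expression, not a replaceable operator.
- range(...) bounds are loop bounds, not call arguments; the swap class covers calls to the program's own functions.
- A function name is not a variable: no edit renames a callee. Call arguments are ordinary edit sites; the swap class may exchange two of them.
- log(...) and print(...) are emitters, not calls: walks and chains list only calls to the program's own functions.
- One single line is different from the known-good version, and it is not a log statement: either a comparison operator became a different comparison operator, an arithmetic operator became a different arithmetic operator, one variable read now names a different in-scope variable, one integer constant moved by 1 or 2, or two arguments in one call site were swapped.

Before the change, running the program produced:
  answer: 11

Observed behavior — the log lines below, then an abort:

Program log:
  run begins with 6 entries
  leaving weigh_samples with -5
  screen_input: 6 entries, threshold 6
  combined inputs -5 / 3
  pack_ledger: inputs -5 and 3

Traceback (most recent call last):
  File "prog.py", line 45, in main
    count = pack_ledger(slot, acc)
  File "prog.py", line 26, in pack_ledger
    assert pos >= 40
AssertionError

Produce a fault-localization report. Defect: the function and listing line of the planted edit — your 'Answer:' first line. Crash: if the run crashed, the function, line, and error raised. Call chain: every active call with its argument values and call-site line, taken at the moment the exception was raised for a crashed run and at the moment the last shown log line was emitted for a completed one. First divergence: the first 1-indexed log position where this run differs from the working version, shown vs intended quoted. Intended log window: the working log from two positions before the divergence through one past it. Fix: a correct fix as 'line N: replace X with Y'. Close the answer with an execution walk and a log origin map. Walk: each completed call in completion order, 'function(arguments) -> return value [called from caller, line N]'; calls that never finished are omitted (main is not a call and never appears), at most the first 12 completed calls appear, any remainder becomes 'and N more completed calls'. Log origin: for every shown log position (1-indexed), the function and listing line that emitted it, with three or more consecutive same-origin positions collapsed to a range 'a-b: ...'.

Answer: the defect is in pack_ledger at line 26.
The tell: The faulty run's log stops after 5 lines; the working version's next line would be 'sum_active called with -5, -8'.
Crash: pack_ledger, line 26, AssertionError.
Call chain: main -> pack_ledger(-5, 3) (called at line 45).
First divergence: position 6 — the faulty run's log ends after 5 lines; the working version continues with 'sum_active called with -5, -8'.
Intended log window:
  4: combined inputs -5 / 3
  5: pack_ledger: inputs -5 and 3
  6: sum_active called with -5, -8
  7: checkpoint: -5
Execution walk:
  weigh_samples([3, 6, 7, 9, -5, 12]) -> -5  [called from main, line 42]
  screen_input([3, 6, 7, 9, -5, 12], 6) -> 3  [called from main, line 43]
Log origin:
  1: from main, line 41
  2: from weigh_samples, line 6
  3: from screen_input, line 10
  4: from main, line 44
  5: from pack_ledger, line 24
A correct fix: line 26: replace `>=` with `<=`.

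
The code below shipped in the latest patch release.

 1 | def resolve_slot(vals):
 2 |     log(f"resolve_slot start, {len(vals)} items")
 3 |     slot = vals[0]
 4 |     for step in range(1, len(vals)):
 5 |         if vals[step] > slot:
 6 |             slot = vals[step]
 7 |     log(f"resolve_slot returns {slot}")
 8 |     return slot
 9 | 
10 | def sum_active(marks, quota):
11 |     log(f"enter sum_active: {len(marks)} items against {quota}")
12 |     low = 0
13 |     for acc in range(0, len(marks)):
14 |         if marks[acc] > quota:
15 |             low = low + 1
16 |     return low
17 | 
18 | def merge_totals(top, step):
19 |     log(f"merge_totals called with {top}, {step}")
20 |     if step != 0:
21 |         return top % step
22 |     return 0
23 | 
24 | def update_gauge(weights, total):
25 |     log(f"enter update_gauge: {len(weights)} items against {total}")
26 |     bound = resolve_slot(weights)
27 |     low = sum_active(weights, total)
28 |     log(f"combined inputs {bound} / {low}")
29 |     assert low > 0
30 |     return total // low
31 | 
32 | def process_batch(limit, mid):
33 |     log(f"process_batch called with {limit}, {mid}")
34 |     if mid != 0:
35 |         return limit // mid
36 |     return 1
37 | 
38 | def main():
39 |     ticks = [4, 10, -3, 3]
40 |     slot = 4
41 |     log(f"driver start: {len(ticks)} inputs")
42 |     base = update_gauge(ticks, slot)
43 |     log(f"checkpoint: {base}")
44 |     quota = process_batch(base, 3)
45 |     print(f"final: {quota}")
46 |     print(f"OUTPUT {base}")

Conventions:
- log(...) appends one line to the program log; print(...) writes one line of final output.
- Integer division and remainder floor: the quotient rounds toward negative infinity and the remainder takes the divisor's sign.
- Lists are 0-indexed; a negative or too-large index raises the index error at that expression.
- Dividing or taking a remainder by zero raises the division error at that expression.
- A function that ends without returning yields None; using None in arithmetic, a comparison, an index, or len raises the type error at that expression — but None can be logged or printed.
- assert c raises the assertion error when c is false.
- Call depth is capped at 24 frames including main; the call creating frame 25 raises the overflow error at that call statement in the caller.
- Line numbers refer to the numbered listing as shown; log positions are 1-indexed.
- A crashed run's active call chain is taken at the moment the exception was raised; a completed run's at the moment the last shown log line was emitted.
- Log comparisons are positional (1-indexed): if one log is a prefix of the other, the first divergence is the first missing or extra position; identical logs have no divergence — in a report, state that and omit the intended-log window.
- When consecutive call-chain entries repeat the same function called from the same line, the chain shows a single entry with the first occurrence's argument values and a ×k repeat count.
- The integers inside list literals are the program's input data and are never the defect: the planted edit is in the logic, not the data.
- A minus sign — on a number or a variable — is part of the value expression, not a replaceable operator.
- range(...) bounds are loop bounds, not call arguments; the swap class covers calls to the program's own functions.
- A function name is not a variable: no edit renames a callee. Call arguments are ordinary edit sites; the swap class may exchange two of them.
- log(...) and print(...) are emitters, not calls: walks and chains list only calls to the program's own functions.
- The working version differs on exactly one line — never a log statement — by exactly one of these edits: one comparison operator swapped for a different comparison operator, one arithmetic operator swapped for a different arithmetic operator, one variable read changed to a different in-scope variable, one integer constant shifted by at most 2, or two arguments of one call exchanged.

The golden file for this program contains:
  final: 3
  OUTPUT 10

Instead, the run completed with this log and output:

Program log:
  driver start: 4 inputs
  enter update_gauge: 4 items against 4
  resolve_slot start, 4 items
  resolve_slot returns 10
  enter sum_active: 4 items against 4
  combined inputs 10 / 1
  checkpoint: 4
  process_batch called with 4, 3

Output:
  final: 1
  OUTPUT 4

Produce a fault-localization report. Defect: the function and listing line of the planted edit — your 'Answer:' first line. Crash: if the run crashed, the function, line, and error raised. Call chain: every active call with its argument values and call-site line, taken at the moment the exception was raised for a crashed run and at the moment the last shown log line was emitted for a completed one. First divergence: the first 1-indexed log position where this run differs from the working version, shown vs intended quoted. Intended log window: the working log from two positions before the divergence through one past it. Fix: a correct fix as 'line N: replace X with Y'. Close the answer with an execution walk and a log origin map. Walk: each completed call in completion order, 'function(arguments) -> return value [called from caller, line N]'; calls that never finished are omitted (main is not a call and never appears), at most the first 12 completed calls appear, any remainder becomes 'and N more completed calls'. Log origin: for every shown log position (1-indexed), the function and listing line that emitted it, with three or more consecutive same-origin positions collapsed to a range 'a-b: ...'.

Answer: the defect is in update_gauge at line 30.
The tell: Position 7 is the first bad log line: 'checkpoint: 4' should read 'checkpoint: 10'.
Call chain: main -> process_batch(4, 3) (called at line 44).
First divergence: position 7 — the shown line 'checkpoint: 4' should read 'checkpoint: 10'.
Intended log window:
  5: enter sum_active: 4 items against 4
  6: combined inputs 10 / 1
  7: checkpoint: 10
  8: process_batch called with 10, 3
Execution walk:
  resolve_slot([4, 10, -3, 3]) -> 10  [called from update_gauge, line 26]
  sum_active([4, 10, -3, 3], 4) -> 1  [called from update_gauge, line 27]
  update_gauge([4, 10, -3, 3], 4) -> 4  [called from main, line 42]
  process_batch(4, 3) -> 1  [called from main, line 44]
Origin of each log line:
  1: emitted by main (line 41)
  2: emitted by update_gauge (line 25)
  3: emitted by resolve_slot (line 2)
  4: emitted by resolve_slot (line 7)
  5: emitted by sum_active (line 11)
  6: emitted by update_gauge (line 28)
  7: emitted by main (line 43)
  8: emitted by process_batch (line 33)
A correct fix: line 30: replace `total` with `bound`.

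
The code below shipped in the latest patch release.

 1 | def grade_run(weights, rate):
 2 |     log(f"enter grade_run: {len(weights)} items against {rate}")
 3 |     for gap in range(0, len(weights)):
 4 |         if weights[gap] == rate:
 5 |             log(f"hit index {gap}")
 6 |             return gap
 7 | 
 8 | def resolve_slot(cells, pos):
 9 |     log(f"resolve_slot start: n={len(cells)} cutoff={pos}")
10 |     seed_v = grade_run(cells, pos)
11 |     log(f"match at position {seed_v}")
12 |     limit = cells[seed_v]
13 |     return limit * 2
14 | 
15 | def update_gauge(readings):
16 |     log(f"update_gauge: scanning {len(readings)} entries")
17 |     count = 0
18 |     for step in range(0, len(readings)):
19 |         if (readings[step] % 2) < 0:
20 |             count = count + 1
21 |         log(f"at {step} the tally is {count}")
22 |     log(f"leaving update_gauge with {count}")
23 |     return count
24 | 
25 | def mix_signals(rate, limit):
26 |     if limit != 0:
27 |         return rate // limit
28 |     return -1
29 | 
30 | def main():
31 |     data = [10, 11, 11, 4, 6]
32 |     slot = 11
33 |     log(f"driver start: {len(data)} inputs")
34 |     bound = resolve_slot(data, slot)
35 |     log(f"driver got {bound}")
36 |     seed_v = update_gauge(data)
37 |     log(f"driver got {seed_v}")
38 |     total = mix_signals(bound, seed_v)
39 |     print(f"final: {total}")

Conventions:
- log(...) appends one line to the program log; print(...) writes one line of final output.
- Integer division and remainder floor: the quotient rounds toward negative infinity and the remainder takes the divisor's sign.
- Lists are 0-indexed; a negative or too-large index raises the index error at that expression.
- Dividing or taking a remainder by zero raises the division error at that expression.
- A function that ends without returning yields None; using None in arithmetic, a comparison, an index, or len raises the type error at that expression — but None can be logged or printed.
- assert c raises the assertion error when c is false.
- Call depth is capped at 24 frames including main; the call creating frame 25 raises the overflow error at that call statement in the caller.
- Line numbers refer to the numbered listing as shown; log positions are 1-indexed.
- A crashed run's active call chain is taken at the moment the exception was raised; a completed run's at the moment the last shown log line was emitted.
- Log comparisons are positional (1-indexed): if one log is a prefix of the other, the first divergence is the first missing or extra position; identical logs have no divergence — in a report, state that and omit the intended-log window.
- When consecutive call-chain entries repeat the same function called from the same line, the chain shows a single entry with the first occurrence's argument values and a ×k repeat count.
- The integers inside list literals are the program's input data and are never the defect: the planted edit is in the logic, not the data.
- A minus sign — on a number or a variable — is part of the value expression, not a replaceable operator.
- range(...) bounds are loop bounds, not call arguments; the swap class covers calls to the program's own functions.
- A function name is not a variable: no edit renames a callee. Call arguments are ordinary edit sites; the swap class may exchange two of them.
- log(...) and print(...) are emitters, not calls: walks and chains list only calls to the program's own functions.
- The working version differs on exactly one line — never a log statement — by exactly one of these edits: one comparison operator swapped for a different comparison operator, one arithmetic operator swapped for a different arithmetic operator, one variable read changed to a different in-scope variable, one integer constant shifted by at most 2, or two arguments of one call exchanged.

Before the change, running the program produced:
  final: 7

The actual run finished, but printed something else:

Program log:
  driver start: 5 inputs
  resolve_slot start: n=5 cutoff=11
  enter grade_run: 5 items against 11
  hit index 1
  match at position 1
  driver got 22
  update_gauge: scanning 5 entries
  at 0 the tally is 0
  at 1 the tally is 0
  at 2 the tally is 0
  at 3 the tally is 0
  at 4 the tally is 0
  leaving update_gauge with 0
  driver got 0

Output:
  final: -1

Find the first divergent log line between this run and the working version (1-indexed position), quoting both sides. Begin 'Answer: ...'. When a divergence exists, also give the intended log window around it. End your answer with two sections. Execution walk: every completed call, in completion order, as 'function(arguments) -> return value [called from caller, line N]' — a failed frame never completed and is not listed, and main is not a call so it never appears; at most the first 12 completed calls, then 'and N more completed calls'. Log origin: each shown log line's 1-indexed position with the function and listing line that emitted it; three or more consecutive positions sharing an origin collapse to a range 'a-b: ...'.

Answer: at position 8 the run shows 'at 0 the tally is 0' where the working version logs 'at 0 the tally is 1'.
Intended log window:
  6: driver got 22
  7: update_gauge: scanning 5 entries
  8: at 0 the tally is 1
  9: at 1 the tally is 1
Execution walk:
  grade_run([10, 11, 11, 4, 6], 11) -> 1  [called from resolve_slot, line 10]
  resolve_slot([10, 11, 11, 4, 6], 11) -> 22  [called from main, line 34]
  update_gauge([10, 11, 11, 4, 6]) -> 0  [called from main, line 36]
  mix_signals(22, 0) -> -1  [called from main, line 38]
Log line origins:
  1: emitted by main (line 33)
  2: emitted by resolve_slot (line 9)
  3: emitted by grade_run (line 2)
  4: emitted by grade_run (line 5)
  5: emitted by resolve_slot (line 11)
  6: emitted by main (line 35)
  7: emitted by update_gauge (line 16)
  8-12: emitted by update_gauge (line 21)
  13: emitted by update_gauge (line 22)
  14: emitted by main (line 37)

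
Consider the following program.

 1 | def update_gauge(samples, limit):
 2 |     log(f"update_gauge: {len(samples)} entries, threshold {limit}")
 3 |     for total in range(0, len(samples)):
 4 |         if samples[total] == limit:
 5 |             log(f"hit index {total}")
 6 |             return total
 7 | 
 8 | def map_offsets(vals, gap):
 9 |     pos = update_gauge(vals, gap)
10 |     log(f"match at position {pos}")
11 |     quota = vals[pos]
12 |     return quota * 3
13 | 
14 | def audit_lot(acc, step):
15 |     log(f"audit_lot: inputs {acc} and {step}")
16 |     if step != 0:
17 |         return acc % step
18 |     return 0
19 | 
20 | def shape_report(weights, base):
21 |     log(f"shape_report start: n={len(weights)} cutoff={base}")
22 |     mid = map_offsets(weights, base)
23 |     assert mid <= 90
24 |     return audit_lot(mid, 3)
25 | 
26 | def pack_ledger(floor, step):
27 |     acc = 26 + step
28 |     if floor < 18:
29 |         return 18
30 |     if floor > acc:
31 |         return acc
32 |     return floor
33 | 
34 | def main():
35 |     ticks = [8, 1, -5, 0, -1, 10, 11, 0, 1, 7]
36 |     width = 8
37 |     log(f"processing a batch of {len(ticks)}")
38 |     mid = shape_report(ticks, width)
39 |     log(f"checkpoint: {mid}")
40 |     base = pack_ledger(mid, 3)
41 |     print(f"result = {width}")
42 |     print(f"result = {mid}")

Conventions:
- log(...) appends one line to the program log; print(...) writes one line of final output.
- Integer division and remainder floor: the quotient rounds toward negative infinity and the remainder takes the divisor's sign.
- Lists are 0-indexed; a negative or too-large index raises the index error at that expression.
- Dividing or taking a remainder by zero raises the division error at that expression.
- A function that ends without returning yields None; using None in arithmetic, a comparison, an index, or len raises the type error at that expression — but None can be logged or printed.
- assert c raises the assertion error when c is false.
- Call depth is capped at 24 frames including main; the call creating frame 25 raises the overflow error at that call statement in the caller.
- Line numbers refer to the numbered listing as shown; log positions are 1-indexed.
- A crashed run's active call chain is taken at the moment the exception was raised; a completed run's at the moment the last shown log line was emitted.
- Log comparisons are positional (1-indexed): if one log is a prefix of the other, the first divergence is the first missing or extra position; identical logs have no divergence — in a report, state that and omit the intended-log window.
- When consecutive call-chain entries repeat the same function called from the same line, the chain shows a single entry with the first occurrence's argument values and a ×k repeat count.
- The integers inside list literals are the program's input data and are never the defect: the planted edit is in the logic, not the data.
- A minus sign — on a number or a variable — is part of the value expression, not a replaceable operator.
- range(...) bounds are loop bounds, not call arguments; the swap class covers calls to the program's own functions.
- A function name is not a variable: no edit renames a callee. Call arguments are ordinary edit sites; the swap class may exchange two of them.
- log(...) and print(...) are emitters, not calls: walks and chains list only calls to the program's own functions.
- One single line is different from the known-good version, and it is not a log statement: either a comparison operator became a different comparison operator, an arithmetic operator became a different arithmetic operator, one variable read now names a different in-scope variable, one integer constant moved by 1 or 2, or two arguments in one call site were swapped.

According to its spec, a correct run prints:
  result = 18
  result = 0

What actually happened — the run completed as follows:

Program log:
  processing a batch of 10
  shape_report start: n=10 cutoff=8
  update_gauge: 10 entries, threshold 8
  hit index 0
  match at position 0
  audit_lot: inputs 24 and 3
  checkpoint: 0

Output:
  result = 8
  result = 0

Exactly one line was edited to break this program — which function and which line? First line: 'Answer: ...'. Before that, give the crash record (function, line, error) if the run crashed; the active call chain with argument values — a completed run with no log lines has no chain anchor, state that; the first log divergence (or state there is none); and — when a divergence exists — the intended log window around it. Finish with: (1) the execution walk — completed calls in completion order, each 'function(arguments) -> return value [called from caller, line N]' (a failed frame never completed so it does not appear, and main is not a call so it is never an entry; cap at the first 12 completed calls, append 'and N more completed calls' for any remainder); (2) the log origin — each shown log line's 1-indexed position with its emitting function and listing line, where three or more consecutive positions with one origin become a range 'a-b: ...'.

Answer: the defect is in main at line 41.
Core observation: No log line changed; the fault shows up purely in the output.
Call chain: main.
First divergence: none — the logs agree in full.
Execution walk:
  update_gauge([8, 1, -5, 0, -1, 10, 11, 0, 1, 7], 8) -> 0  [called from map_offsets, line 9]
  map_offsets([8, 1, -5, 0, -1, 10, 11, 0, 1, 7], 8) -> 24  [called from shape_report, line 22]
  audit_lot(24, 3) -> 0  [called from shape_report, line 24]
  shape_report([8, 1, -5, 0, -1, 10, 11, 0, 1, 7], 8) -> 0  [called from main, line 38]
  pack_ledger(0, 3) -> 18  [called from main, line 40]
Origin of each log line:
  1 — main, line 37
  2 — shape_report, line 21
  3 — update_gauge, line 2
  4 — update_gauge, line 5
  5 — map_offsets, line 10
  6 — audit_lot, line 15
  7 — main, line 39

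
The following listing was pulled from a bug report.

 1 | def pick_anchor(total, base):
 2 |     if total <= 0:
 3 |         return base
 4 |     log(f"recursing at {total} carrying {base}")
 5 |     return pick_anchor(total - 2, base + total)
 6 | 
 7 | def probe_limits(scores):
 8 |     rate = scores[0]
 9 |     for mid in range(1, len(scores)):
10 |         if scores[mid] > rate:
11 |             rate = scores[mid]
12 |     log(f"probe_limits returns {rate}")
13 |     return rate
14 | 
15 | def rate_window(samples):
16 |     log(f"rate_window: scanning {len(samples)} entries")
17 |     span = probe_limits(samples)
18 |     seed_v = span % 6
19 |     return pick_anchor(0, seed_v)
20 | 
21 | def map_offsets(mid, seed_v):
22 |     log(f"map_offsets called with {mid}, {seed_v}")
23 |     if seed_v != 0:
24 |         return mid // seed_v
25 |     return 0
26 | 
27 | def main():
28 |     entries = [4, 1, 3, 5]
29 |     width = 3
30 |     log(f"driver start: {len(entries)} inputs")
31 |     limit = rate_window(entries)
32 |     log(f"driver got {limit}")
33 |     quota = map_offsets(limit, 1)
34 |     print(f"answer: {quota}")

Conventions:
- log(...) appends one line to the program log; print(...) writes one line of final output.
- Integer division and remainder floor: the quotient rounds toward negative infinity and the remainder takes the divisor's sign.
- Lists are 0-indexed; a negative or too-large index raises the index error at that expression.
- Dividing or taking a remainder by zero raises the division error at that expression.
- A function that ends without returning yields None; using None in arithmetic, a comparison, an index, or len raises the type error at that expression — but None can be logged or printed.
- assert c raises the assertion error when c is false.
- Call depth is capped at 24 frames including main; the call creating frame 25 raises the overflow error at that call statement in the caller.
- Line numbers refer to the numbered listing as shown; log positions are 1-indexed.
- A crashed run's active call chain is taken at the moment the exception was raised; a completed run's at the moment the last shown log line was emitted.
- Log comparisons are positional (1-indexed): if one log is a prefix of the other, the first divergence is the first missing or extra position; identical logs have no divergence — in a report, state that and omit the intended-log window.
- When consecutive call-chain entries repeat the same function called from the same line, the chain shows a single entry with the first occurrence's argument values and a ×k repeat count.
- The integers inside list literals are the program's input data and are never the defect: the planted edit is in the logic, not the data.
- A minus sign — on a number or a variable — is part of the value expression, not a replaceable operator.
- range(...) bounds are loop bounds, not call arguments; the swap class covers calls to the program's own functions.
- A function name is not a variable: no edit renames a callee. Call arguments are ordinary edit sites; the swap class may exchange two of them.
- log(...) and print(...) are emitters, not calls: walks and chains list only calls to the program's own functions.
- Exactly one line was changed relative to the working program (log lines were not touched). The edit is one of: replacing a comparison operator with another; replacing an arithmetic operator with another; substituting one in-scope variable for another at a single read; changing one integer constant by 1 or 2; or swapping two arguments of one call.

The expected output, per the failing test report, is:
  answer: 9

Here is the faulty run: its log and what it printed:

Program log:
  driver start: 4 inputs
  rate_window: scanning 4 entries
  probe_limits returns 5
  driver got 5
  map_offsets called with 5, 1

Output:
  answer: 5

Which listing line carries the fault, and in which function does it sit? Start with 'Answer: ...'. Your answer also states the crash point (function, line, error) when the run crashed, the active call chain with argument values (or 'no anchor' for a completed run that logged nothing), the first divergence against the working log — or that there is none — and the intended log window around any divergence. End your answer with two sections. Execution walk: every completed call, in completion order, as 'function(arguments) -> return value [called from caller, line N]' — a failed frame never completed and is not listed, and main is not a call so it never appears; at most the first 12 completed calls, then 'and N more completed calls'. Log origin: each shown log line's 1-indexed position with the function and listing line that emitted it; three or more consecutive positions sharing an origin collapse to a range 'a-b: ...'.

Answer: the defect is in rate_window at line 19.
Key fact: The log first diverges at position 4: the faulty run prints 'driver got 5' where the working version prints 'recursing at 5 carrying 0'.
Call chain: main -> map_offsets(5, 1) (called at line 33).
First divergence: position 4; shown 'driver got 5' vs intended 'recursing at 5 carrying 0'.
Intended log window:
  2: rate_window: scanning 4 entries
  3: probe_limits returns 5
  4: recursing at 5 carrying 0
  5: recursing at 3 carrying 5
Execution walk:
  probe_limits([4, 1, 3, 5]) -> 5  [called from rate_window, line 17]
  pick_anchor(0, 5) -> 5  [called from rate_window, line 19]
  rate_window([4, 1, 3, 5]) -> 5  [called from main, line 31]
  map_offsets(5, 1) -> 5  [called from main, line 33]
Log origin:
  1: from main, line 30
  2: from rate_window, line 16
  3: from probe_limits, line 12
  4: from main, line 32
  5: from map_offsets, line 22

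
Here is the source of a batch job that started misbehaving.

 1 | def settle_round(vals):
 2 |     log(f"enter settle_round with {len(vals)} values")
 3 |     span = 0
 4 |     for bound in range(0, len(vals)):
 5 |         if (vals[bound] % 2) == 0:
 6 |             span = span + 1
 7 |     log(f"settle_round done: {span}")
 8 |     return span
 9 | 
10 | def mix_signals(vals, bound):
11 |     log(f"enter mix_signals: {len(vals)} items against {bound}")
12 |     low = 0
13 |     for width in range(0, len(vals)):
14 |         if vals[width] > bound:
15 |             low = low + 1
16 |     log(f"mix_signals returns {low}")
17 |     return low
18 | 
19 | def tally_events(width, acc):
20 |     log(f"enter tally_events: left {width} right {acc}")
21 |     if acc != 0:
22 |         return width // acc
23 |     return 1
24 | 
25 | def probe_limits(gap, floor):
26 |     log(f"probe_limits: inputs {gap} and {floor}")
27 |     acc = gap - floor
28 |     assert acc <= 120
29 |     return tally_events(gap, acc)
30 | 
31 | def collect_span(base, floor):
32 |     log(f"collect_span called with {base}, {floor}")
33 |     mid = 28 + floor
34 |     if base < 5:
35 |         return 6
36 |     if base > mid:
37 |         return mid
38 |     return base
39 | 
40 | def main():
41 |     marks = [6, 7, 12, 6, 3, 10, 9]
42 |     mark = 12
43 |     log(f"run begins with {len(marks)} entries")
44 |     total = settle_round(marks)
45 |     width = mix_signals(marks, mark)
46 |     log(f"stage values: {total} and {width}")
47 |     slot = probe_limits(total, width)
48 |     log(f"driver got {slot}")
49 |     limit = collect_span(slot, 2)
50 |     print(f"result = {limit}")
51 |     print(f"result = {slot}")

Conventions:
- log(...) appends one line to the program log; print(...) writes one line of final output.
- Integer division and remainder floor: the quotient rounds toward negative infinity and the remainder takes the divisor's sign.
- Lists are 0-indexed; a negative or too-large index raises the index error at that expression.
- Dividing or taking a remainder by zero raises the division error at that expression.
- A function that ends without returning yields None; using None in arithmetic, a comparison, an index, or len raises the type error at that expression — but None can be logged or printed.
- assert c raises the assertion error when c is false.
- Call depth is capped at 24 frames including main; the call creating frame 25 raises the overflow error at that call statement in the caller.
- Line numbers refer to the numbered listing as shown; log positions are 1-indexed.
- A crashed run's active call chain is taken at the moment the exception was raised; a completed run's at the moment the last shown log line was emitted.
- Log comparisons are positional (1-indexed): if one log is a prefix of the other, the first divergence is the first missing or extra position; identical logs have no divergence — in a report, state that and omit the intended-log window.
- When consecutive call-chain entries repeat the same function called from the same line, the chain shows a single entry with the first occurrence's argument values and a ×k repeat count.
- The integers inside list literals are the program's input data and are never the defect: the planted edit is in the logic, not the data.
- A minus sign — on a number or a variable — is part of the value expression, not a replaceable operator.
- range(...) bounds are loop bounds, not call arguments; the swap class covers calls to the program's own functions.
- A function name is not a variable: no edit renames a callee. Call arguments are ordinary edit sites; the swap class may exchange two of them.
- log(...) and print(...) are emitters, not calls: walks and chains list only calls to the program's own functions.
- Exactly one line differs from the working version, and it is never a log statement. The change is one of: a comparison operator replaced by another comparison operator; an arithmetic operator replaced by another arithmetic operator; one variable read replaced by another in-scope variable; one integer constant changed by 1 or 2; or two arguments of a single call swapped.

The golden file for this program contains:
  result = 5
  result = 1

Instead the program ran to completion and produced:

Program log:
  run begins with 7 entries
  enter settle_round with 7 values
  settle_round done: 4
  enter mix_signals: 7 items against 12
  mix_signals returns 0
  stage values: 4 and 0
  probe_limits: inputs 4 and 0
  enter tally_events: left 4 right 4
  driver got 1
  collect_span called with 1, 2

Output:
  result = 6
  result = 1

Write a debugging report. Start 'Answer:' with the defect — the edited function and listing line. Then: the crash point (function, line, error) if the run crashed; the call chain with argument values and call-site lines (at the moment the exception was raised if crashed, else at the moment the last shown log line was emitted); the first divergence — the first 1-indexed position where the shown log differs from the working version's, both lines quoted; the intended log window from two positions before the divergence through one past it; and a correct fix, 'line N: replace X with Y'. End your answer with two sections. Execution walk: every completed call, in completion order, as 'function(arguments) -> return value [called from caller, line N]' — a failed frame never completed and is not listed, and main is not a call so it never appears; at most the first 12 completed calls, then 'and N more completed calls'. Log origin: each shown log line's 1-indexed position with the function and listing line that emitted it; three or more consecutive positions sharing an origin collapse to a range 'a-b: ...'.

Answer: the defect is in collect_span at line 35.
The tell: Nothing in the log betrays the bug — only the output does.
Call chain: main -> collect_span(1, 2) (called at line 49).
First divergence: none; the two logs match at every position.
Execution walk:
  settle_round([6, 7, 12, 6, 3, 10, 9]) -> 4  [called from main, line 44]
  mix_signals([6, 7, 12, 6, 3, 10, 9], 12) -> 0  [called from main, line 45]
  tally_events(4, 4) -> 1  [called from probe_limits, line 29]
  probe_limits(4, 0) -> 1  [called from main, line 47]
  collect_span(1, 2) -> 6  [called from main, line 49]
Origin of each log line:
  1 — main, line 43
  2 — settle_round, line 2
  3 — settle_round, line 7
  4 — mix_signals, line 11
  5 — mix_signals, line 16
  6 — main, line 46
  7 — probe_limits, line 26
  8 — tally_events, line 20
  9 — main, line 48
  10 — collect_span, line 32
A correct fix: line 35: replace `6` with `5`.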